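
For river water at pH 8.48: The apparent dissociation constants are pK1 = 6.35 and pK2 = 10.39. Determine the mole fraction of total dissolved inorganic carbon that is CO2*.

α₀ = 1 / (1 + K1/[H⁺] + K1K2/[H⁺]²) = 1 / (1 + 10^+2.13 + 10^+0.22)
   = 1 / (1 + 134.90 + 1.6596) = 1/137.56 = 0.007270

α₀ = 0.00727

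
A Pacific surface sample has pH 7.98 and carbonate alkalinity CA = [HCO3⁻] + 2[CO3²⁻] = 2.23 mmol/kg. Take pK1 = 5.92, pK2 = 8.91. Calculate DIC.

DIC = 2.03 mmol/kg

CA = [HCO3⁻] + 2[CO3²⁻] = (α₁ + 2α₂)·DIC
At pH 7.98: [H⁺]/K1 = 10^-2.06 = 0.0087096, K2/[H⁺] = 10^-0.93 = 0.11749
α₁ = 1/(1 + 0.0087096 + 0.11749) = 1/1.1262 = 0.8879; α₂ = α₁·K2/[H⁺] = 0.1043
α₁ + 2α₂ = 1.0966
DIC = CA / (α₁ + 2α₂) = 2.23 / 1.0966 = 2.03 mmol/kg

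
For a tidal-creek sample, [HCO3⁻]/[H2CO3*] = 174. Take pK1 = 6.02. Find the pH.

pH = 8.26

From K1 = [H⁺][HCO3⁻]/[H2CO3*]:  pH = pK1 + log₁₀([HCO3⁻]/[H2CO3*])
log₁₀(174) = +2.241
pH = 6.02 + (+2.241) = 8.26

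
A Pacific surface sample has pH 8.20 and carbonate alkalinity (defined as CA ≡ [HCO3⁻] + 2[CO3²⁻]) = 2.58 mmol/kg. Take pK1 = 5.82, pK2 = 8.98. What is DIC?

CA = [HCO3⁻] + 2[CO3²⁻] = (α₁ + 2α₂)·DIC
At pH 8.20: [H⁺]/K1 = 10^-2.38 = 0.0041687, K2/[H⁺] = 10^-0.78 = 0.16596
α₁ = 1/(1 + 0.0041687 + 0.16596) = 1/1.1701 = 0.8546; α₂ = α₁·K2/[H⁺] = 0.1418
α₁ + 2α₂ = 1.1383
DIC = CA / (α₁ + 2α₂) = 2.58 / 1.1383 = 2.27 mmol/kg

DIC = 2.27 mmol/kg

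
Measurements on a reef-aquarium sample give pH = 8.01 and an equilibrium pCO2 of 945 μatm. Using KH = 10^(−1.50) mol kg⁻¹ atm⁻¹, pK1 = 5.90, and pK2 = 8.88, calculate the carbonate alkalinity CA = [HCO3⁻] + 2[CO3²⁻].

[CO2*] = KH · pCO2 = 10^(−1.50) × 945×10^-6 = 2.988×10^-5 mol/kg
α₀ = 1/(1 + K1/[H⁺] + K1K2/[H⁺]²) = 1/(1 + 10^+2.11 + 10^+1.24) = 0.006793
DIC = [CO2*]/α₀ = 2.988×10^-5 / 0.006793 = 4.399 mmol/kg
CA = (α₁ + 2α₂)·DIC = (0.8752 + 2×0.1181) × 4.399 = 4.89 mmol/kg

CA = 4.89 mmol/kg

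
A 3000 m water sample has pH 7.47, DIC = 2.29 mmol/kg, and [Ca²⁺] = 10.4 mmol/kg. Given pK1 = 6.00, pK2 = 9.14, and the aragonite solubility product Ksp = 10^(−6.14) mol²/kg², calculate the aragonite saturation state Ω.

Ω = 0.666

α₂ = 1 / (1 + [H⁺]/K2 + [H⁺]²/(K1K2)) = 1 / (1 + 10^+1.67 + 10^+0.20)
   = 1 / (1 + 46.774 + 1.5849) = 1/49.358 = 0.02026
[CO3²⁻] = α₂ × DIC = 0.02026 × 2.29 = 0.04640 mmol/kg
Ksp = 10^(−6.14) = 7.244×10^-7
Ω = [Ca²⁺][CO3²⁻]/Ksp = (10.4×10^-3)(4.640×10^-5) / 7.244×10^-7 = 0.666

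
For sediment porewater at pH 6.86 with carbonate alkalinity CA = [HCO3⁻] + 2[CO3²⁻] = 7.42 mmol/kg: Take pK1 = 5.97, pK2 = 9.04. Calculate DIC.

CA = [HCO3⁻] + 2[CO3²⁻] = (α₁ + 2α₂)·DIC
At pH 6.86: [H⁺]/K1 = 10^-0.89 = 0.12882, K2/[H⁺] = 10^-2.18 = 0.0066069
α₁ = 1/(1 + 0.12882 + 0.0066069) = 1/1.1354 = 0.8807; α₂ = α₁·K2/[H⁺] = 0.005819
α₁ + 2α₂ = 0.8924
DIC = CA / (α₁ + 2α₂) = 7.42 / 0.8924 = 8.32 mmol/kg

DIC = 8.32 mmol/kg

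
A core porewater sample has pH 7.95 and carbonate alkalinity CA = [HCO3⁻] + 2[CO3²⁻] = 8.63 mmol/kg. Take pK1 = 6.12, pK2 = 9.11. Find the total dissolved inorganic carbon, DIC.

CA = [HCO3⁻] + 2[CO3²⁻] = (α₁ + 2α₂)·DIC
At pH 7.95: [H⁺]/K1 = 10^-1.83 = 0.014791, K2/[H⁺] = 10^-1.16 = 0.069183
α₁ = 1/(1 + 0.014791 + 0.069183) = 1/1.0840 = 0.9225; α₂ = α₁·K2/[H⁺] = 0.06382
α₁ + 2α₂ = 1.0502
DIC = CA / (α₁ + 2α₂) = 8.63 / 1.0502 = 8.22 mmol/kg

DIC = 8.22 mmol/kg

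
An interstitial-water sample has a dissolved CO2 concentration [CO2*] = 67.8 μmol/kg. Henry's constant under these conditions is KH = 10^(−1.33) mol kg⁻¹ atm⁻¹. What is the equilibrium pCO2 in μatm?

KH = 10^(−1.33) = 4.677×10^-2 mol kg⁻¹ atm⁻¹
pCO2 = [CO2*]/KH = 67.8×10^-6 / 4.677×10^-2 = 1.45×10^-3 atm = 1450 μatm

pCO2 = 1450 μatm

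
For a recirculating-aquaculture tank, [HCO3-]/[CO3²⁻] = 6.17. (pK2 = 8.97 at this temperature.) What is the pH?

pH = 8.18

From K2 = [H⁺][CO3²⁻]/[HCO3-]:  pH = pK2 − log₁₀([HCO3-]/[CO3²⁻])
log₁₀(6.17) = +0.790
pH = 8.97 − (+0.790) = 8.18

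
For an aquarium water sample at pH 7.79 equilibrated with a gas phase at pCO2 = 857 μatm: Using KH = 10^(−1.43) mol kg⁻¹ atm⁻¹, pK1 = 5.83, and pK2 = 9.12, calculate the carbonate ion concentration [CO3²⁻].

[CO3²⁻] = 0.136 mmol/kg

[CO2*] = KH · pCO2 = 10^(−1.43) × 857×10^-6 = 3.184×10^-5 mol/kg
α₀ = 1/(1 + K1/[H⁺] + K1K2/[H⁺]²) = 1/(1 + 10^+1.96 + 10^+0.63) = 0.01037
DIC = [CO2*]/α₀ = 3.184×10^-5 / 0.01037 = 3.072 mmol/kg
[CO3²⁻] = α₂·DIC; α₂ = 0.04422, so [CO3²⁻] = 0.04422 × 3.072 = 0.136 mmol/kg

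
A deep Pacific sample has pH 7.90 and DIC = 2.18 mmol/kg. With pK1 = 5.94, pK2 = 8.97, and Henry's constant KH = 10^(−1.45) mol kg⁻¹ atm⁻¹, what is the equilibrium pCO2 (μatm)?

α₀ = 1 / (1 + K1/[H⁺] + K1K2/[H⁺]²) = 1 / (1 + 10^+1.96 + 10^+0.89)
   = 1 / (1 + 91.201 + 7.7625) = 1/99.964 = 0.01000
[CO2*] = α₀ × DIC = 0.01000 × 2.18 = 0.02181 mmol/kg
pCO2 = [CO2*]/KH = 2.181×10^-5 / 3.548×10^-2 = 615 μatm

pCO2 = 615 μatm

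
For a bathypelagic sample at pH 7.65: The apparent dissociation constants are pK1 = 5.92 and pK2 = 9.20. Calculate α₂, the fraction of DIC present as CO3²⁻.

α₂ = 0.0269

α₂ = 1 / (1 + [H⁺]/K2 + [H⁺]²/(K1K2)) = 1 / (1 + 10^+1.55 + 10^-0.18)
   = 1 / (1 + 35.481 + 0.66069) = 1/37.142 = 0.02692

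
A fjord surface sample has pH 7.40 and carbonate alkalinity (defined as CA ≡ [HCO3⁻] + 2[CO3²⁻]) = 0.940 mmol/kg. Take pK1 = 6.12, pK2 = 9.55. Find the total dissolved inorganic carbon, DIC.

DIC = 0.982 mmol/kg

CA = [HCO3⁻] + 2[CO3²⁻] = (α₁ + 2α₂)·DIC
At pH 7.40: [H⁺]/K1 = 10^-1.28 = 0.052481, K2/[H⁺] = 10^-2.15 = 0.0070795
α₁ = 1/(1 + 0.052481 + 0.0070795) = 1/1.0596 = 0.9438; α₂ = α₁·K2/[H⁺] = 0.006682
α₁ + 2α₂ = 0.9572
DIC = CA / (α₁ + 2α₂) = 0.940 / 0.9572 = 0.982 mmol/kg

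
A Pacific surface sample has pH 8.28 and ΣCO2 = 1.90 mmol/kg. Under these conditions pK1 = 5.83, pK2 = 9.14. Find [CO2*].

[CO2*] = 5.91 μmol/kg

α₀ = 1 / (1 + K1/[H⁺] + K1K2/[H⁺]²) = 1 / (1 + 10^+2.45 + 10^+1.59)
   = 1 / (1 + 281.84 + 38.905) = 1/321.74 = 0.003108
[CO2*] = α₀ × DIC = 0.003108 × 1.90 = 0.00591 mmol/kg = 5.91 μmol/kg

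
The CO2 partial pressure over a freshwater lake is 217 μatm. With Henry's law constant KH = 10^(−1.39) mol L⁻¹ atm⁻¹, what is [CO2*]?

[CO2*] = 8.84 μmol/L

KH = 10^(−1.39) = 4.074×10^-2 mol L⁻¹ atm⁻¹
[CO2*] = KH · pCO2 = 4.074×10^-2 × 217×10^-6 atm = 8.84×10^-6 mol/L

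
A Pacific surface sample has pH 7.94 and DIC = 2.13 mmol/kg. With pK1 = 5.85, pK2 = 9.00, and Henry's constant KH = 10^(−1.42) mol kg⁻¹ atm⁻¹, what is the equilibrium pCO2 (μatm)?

α₀ = 1 / (1 + K1/[H⁺] + K1K2/[H⁺]²) = 1 / (1 + 10^+2.09 + 10^+1.03)
   = 1 / (1 + 123.03 + 10.715) = 1/134.74 = 0.007422
[CO2*] = α₀ × DIC = 0.007422 × 2.13 = 0.01581 mmol/kg = 15.81 μmol/kg
pCO2 = [CO2*]/KH = 1.581×10^-5 / 3.802×10^-2 = 416 μatm

pCO2 = 416 μatm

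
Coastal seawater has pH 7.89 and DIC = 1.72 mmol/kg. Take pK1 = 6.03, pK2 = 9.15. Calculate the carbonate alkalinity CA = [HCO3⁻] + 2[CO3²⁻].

CA = [HCO3⁻] + 2[CO3²⁻] = (α₁ + 2α₂)·DIC
At pH 7.89: [H⁺]/K1 = 10^-1.86 = 0.013804, K2/[H⁺] = 10^-1.26 = 0.054954
α₁ = 1/(1 + 0.013804 + 0.054954) = 1/1.0688 = 0.9357; α₂ = α₁·K2/[H⁺] = 0.05142
α₁ + 2α₂ = 1.0385
CA = 1.0385 × 1.72 = 1.79 mmol/kg

CA = 1.79 mmol/kg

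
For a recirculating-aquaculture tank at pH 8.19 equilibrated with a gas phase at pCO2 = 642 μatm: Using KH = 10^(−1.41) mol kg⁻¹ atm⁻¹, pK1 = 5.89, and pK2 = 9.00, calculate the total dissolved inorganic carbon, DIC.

[CO2*] = KH · pCO2 = 10^(−1.41) × 642×10^-6 = 2.498×10^-5 mol/kg
α₀ = 1/(1 + K1/[H⁺] + K1K2/[H⁺]²) = 1/(1 + 10^+2.30 + 10^+1.49) = 0.004321
DIC = [CO2*]/α₀ = 2.498×10^-5 / 0.004321 = 5.78 mmol/kg

DIC = 5.78 mmol/kg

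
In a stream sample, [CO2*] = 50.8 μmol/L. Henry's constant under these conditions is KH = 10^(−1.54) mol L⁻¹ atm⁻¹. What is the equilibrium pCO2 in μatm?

pCO2 = 1760 μatm

KH = 10^(−1.54) = 2.884×10^-2 mol L⁻¹ atm⁻¹
pCO2 = [CO2*]/KH = 50.8×10^-6 / 2.884×10^-2 = 1.76×10^-3 atm = 1760 μatm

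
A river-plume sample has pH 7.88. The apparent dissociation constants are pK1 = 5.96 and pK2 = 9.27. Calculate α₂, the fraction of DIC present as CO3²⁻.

α₂ = 1 / (1 + [H⁺]/K2 + [H⁺]²/(K1K2)) = 1 / (1 + 10^+1.39 + 10^-0.53)
   = 1 / (1 + 24.547 + 0.29512) = 1/25.842 = 0.03870

α₂ = 0.0387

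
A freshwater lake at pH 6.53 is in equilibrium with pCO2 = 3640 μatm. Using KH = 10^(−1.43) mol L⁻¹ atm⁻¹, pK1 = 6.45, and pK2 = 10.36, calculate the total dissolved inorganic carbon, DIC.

[CO2*] = KH · pCO2 = 10^(−1.43) × 3640×10^-6 = 1.352×10^-4 mol/L
α₀ = 1/(1 + K1/[H⁺] + K1K2/[H⁺]²) = 1/(1 + 10^+0.08 + 10^-3.75) = 0.4540
DIC = [CO2*]/α₀ = 1.352×10^-4 / 0.4540 = 0.298 mmol/L

DIC = 0.298 mmol/L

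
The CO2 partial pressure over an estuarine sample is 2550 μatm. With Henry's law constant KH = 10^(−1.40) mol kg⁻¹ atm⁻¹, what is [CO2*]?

KH = 10^(−1.40) = 3.981×10^-2 mol kg⁻¹ atm⁻¹
[CO2*] = KH · pCO2 = 3.981×10^-2 × 2550×10^-6 atm = 1.02×10^-4 mol/kg

[CO2*] = 102 μmol/kg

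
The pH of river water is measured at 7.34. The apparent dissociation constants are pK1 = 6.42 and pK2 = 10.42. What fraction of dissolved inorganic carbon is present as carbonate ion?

α₂ = 1 / (1 + [H⁺]/K2 + [H⁺]²/(K1K2)) = 1 / (1 + 10^+3.08 + 10^+2.16)
   = 1 / (1 + 1202.3 + 144.54) = 1/1347.8 = 0.0007419

α₂ = 0.000742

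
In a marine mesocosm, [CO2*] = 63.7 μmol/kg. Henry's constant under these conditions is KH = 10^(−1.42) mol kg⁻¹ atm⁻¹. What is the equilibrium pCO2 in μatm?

pCO2 = 1680 μatm

KH = 10^(−1.42) = 3.802×10^-2 mol kg⁻¹ atm⁻¹
pCO2 = [CO2*]/KH = 63.7×10^-6 / 3.802×10^-2 = 1.68×10^-3 atm = 1680 μatm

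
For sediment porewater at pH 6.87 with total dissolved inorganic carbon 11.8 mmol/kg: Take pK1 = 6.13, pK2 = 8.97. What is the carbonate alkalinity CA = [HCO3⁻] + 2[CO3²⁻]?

CA = 10.1 mmol/kg

CA = [HCO3⁻] + 2[CO3²⁻] = (α₁ + 2α₂)·DIC
At pH 6.87: [H⁺]/K1 = 10^-0.74 = 0.18197, K2/[H⁺] = 10^-2.10 = 0.0079433
α₁ = 1/(1 + 0.18197 + 0.0079433) = 1/1.1899 = 0.8404; α₂ = α₁·K2/[H⁺] = 0.006676
α₁ + 2α₂ = 0.8537
CA = 0.8537 × 11.8 = 10.1 mmol/kg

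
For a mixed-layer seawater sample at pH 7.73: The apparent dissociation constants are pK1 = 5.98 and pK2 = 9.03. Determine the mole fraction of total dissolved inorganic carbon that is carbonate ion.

α₂ = 0.0469

α₂ = 1 / (1 + [H⁺]/K2 + [H⁺]²/(K1K2)) = 1 / (1 + 10^+1.30 + 10^-0.45)
   = 1 / (1 + 19.953 + 0.35481) = 1/21.307 = 0.04693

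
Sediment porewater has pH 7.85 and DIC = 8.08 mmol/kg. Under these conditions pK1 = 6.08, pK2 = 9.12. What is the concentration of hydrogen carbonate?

α₁ = 1 / (1 + [H⁺]/K1 + K2/[H⁺]) = 1 / (1 + 10^-1.77 + 10^-1.27)
   = 1 / (1 + 0.016982 + 0.053703) = 1/1.0707 = 0.9340
[HCO3⁻] = α₁ × DIC = 0.9340 × 8.08 = 7.55 mmol/kg

[HCO3⁻] = 7.55 mmol/kg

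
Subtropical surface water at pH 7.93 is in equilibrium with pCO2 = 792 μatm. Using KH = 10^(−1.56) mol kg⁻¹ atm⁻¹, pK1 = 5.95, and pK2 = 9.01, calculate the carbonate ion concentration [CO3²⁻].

[CO3²⁻] = 0.173 mmol/kg

[CO2*] = KH · pCO2 = 10^(−1.56) × 792×10^-6 = 2.181×10^-5 mol/kg
α₀ = 1/(1 + K1/[H⁺] + K1K2/[H⁺]²) = 1/(1 + 10^+1.98 + 10^+0.90) = 0.009575
DIC = [CO2*]/α₀ = 2.181×10^-5 / 0.009575 = 2.278 mmol/kg
[CO3²⁻] = α₂·DIC; α₂ = 0.07605, so [CO3²⁻] = 0.07605 × 2.278 = 0.173 mmol/kg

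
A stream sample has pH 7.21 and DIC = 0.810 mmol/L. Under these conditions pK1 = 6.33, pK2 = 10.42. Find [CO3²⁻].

α₂ = 1 / (1 + [H⁺]/K2 + [H⁺]²/(K1K2)) = 1 / (1 + 10^+3.21 + 10^+2.33)
   = 1 / (1 + 1621.8 + 213.80) = 1/1836.6 = 0.0005445
[CO3²⁻] = α₂ × DIC = 0.0005445 × 0.810 = 0.000441 mmol/L = 0.441 μmol/L

[CO3²⁻] = 0.441 μmol/L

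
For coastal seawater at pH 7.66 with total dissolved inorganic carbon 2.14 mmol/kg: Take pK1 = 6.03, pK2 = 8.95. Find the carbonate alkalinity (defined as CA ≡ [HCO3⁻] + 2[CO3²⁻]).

CA = 2.20 mmol/kg

CA = [HCO3⁻] + 2[CO3²⁻] = (α₁ + 2α₂)·DIC
At pH 7.66: [H⁺]/K1 = 10^-1.63 = 0.023442, K2/[H⁺] = 10^-1.29 = 0.051286
α₁ = 1/(1 + 0.023442 + 0.051286) = 1/1.0747 = 0.9305; α₂ = α₁·K2/[H⁺] = 0.04772
α₁ + 2α₂ = 1.0259
CA = 1.0259 × 2.14 = 2.20 mmol/kg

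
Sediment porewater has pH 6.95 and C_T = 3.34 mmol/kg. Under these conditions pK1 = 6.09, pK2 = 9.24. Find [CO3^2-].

[CO3²⁻] = 15.0 μmol/kg

α₂ = 1 / (1 + [H⁺]/K2 + [H⁺]²/(K1K2)) = 1 / (1 + 10^+2.29 + 10^+1.43)
   = 1 / (1 + 194.98 + 26.915) = 1/222.90 = 0.004486
[CO3²⁻] = α₂ × DIC = 0.004486 × 3.34 = 0.0150 mmol/kg = 15.0 μmol/kg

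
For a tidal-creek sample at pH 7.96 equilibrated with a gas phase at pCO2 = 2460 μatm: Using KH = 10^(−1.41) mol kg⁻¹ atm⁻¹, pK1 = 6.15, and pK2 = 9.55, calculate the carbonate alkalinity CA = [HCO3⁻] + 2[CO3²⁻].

[CO2*] = KH · pCO2 = 10^(−1.41) × 2460×10^-6 = 9.571×10^-5 mol/kg
α₀ = 1/(1 + K1/[H⁺] + K1K2/[H⁺]²) = 1/(1 + 10^+1.81 + 10^+0.22) = 0.01488
DIC = [CO2*]/α₀ = 9.571×10^-5 / 0.01488 = 6.434 mmol/kg
CA = (α₁ + 2α₂)·DIC = (0.9604 + 2×0.02469) × 6.434 = 6.50 mmol/kg

CA = 6.50 mmol/kg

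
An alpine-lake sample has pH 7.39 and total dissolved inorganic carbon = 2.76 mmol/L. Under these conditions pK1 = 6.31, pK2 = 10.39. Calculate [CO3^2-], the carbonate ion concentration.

[CO3²⁻] = 2.55 μmol/L

α₂ = 1 / (1 + [H⁺]/K2 + [H⁺]²/(K1K2)) = 1 / (1 + 10^+3.00 + 10^+1.92)
   = 1 / (1 + 1000.0 + 83.176) = 1/1084.2 = 0.0009224
[CO3²⁻] = α₂ × DIC = 0.0009224 × 2.76 = 0.00255 mmol/L = 2.55 μmol/L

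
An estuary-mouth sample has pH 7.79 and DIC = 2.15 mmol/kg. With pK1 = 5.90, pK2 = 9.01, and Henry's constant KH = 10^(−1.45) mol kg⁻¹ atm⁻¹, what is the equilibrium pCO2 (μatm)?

α₀ = 1 / (1 + K1/[H⁺] + K1K2/[H⁺]²) = 1 / (1 + 10^+1.89 + 10^+0.67)
   = 1 / (1 + 77.625 + 4.6774) = 1/83.302 = 0.01200
[CO2*] = α₀ × DIC = 0.01200 × 2.15 = 0.02581 mmol/kg
pCO2 = [CO2*]/KH = 2.581×10^-5 / 3.548×10^-2 = 727 μatm

pCO2 = 727 μatm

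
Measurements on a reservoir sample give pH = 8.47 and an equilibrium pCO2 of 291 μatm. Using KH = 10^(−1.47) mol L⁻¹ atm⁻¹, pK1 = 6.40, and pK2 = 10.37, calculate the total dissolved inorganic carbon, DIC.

DIC = 1.18 mmol/L

[CO2*] = KH · pCO2 = 10^(−1.47) × 291×10^-6 = 9.860×10^-6 mol/L
α₀ = 1/(1 + K1/[H⁺] + K1K2/[H⁺]²) = 1/(1 + 10^+2.07 + 10^+0.17) = 0.008335
DIC = [CO2*]/α₀ = 9.860×10^-6 / 0.008335 = 1.18 mmol/L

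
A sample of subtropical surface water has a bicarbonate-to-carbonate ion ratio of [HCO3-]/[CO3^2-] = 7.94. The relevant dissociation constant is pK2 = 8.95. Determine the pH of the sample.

pH = 8.05

From K2 = [H⁺][CO3^2-]/[HCO3-]:  pH = pK2 − log₁₀([HCO3-]/[CO3^2-])
log₁₀(7.94) = +0.900
pH = 8.95 − (+0.900) = 8.05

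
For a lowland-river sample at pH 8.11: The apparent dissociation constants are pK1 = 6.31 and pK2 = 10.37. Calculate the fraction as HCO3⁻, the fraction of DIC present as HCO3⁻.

α₁ = 1 / (1 + [H⁺]/K1 + K2/[H⁺]) = 1 / (1 + 10^-1.80 + 10^-2.26)
   = 1 / (1 + 0.015849 + 0.0054954) = 1/1.0213 = 0.9791

α₁ = 0.979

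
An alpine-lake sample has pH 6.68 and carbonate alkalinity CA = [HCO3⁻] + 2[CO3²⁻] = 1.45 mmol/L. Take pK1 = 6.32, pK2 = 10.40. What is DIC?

DIC = 2.08 mmol/L

CA = [HCO3⁻] + 2[CO3²⁻] = (α₁ + 2α₂)·DIC
At pH 6.68: [H⁺]/K1 = 10^-0.36 = 0.43652, K2/[H⁺] = 10^-3.72 = 0.00019055
α₁ = 1/(1 + 0.43652 + 0.00019055) = 1/1.4367 = 0.6960; α₂ = α₁·K2/[H⁺] = 0.0001326
α₁ + 2α₂ = 0.6963
DIC = CA / (α₁ + 2α₂) = 1.45 / 0.6963 = 2.08 mmol/L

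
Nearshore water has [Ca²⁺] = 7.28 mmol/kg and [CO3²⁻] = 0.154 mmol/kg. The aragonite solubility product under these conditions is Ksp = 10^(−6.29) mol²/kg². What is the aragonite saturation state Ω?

Ω = 2.19

Ksp = 10^(−6.29) = 5.129×10^-7
Ω = [Ca²⁺][CO3²⁻]/Ksp = (7.28×10^-3)(0.154×10^-3) / 5.129×10^-7 = 2.19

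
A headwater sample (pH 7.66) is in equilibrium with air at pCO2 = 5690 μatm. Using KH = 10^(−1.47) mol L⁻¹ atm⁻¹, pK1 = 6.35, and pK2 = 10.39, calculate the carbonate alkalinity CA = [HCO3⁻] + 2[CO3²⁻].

CA = 3.95 mmol/L

[CO2*] = KH · pCO2 = 10^(−1.47) × 5690×10^-6 = 1.928×10^-4 mol/L
α₀ = 1/(1 + K1/[H⁺] + K1K2/[H⁺]²) = 1/(1 + 10^+1.31 + 10^-1.42) = 0.04661
DIC = [CO2*]/α₀ = 1.928×10^-4 / 0.04661 = 4.137 mmol/L
CA = (α₁ + 2α₂)·DIC = (0.9516 + 2×0.001772) × 4.137 = 3.95 mmol/L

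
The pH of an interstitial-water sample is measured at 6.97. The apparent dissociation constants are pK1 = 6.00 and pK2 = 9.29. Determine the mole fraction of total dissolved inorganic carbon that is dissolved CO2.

α₀ = 1 / (1 + K1/[H⁺] + K1K2/[H⁺]²) = 1 / (1 + 10^+0.97 + 10^-1.35)
   = 1 / (1 + 9.3325 + 0.044668) = 1/10.377 = 0.09637

α₀ = 0.0964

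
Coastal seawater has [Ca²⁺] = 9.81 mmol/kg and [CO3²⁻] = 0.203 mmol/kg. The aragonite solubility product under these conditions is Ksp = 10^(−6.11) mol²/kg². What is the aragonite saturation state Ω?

Ω = 2.57

Ksp = 10^(−6.11) = 7.762×10^-7
Ω = [Ca²⁺][CO3²⁻]/Ksp = (9.81×10^-3)(0.203×10^-3) / 7.762×10^-7 = 2.57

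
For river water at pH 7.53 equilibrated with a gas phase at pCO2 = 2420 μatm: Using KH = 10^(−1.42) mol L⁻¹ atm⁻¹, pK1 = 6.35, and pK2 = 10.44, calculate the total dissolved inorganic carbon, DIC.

[CO2*] = KH · pCO2 = 10^(−1.42) × 2420×10^-6 = 9.201×10^-5 mol/L
α₀ = 1/(1 + K1/[H⁺] + K1K2/[H⁺]²) = 1/(1 + 10^+1.18 + 10^-1.73) = 0.06190
DIC = [CO2*]/α₀ = 9.201×10^-5 / 0.06190 = 1.49 mmol/L

DIC = 1.49 mmol/L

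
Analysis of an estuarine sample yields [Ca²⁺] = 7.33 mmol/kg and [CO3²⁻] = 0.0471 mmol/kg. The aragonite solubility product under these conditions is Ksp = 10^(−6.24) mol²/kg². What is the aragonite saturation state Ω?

Ksp = 10^(−6.24) = 5.754×10^-7
Ω = [Ca²⁺][CO3²⁻]/Ksp = (7.33×10^-3)(0.0471×10^-3) / 5.754×10^-7 = 0.600

Ω = 0.600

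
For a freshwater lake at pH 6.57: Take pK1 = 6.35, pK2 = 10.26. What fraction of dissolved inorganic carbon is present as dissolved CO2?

α₀ = 0.376

α₀ = 1 / (1 + K1/[H⁺] + K1K2/[H⁺]²) = 1 / (1 + 10^+0.22 + 10^-3.47)
   = 1 / (1 + 1.6596 + 0.00033884) = 1/2.6599 = 0.3760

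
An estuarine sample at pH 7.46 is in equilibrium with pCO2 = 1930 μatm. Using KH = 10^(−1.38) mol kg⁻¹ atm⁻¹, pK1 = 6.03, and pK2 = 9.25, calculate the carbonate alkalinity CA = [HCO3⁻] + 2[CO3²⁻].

[CO2*] = KH · pCO2 = 10^(−1.38) × 1930×10^-6 = 8.046×10^-5 mol/kg
α₀ = 1/(1 + K1/[H⁺] + K1K2/[H⁺]²) = 1/(1 + 10^+1.43 + 10^-0.36) = 0.03527
DIC = [CO2*]/α₀ = 8.046×10^-5 / 0.03527 = 2.281 mmol/kg
CA = (α₁ + 2α₂)·DIC = (0.9493 + 2×0.01540) × 2.281 = 2.24 mmol/kg

CA = 2.24 mmol/kg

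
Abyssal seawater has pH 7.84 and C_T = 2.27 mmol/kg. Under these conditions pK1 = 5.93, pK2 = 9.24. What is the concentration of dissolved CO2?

α₀ = 1 / (1 + K1/[H⁺] + K1K2/[H⁺]²) = 1 / (1 + 10^+1.91 + 10^+0.51)
   = 1 / (1 + 81.283 + 3.2359) = 1/85.519 = 0.01169
[CO2*] = α₀ × DIC = 0.01169 × 2.27 = 0.0265 mmol/kg

[CO2*] = 0.0265 mmol/kg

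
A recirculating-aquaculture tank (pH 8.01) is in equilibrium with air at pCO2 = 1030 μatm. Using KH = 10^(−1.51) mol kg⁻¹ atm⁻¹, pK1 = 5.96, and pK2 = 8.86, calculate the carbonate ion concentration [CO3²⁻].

[CO3²⁻] = 0.504 mmol/kg

[CO2*] = KH · pCO2 = 10^(−1.51) × 1030×10^-6 = 3.183×10^-5 mol/kg
α₀ = 1/(1 + K1/[H⁺] + K1K2/[H⁺]²) = 1/(1 + 10^+2.05 + 10^+1.20) = 0.007749
DIC = [CO2*]/α₀ = 3.183×10^-5 / 0.007749 = 4.108 mmol/kg
[CO3²⁻] = α₂·DIC; α₂ = 0.1228, so [CO3²⁻] = 0.1228 × 4.108 = 0.504 mmol/kg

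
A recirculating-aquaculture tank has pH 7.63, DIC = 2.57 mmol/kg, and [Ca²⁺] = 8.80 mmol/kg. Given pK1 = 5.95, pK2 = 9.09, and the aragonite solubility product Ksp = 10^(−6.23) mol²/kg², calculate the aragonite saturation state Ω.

α₂ = 1 / (1 + [H⁺]/K2 + [H⁺]²/(K1K2)) = 1 / (1 + 10^+1.46 + 10^-0.22)
   = 1 / (1 + 28.840 + 0.60256) = 1/30.443 = 0.03285
[CO3²⁻] = α₂ × DIC = 0.03285 × 2.57 = 0.08442 mmol/kg
Ksp = 10^(−6.23) = 5.888×10^-7
Ω = [Ca²⁺][CO3²⁻]/Ksp = (8.80×10^-3)(8.442×10^-5) / 5.888×10^-7 = 1.26

Ω = 1.26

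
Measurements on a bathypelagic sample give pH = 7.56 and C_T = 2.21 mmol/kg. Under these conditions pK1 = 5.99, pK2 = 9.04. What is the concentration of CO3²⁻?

α₂ = 1 / (1 + [H⁺]/K2 + [H⁺]²/(K1K2)) = 1 / (1 + 10^+1.48 + 10^-0.09)
   = 1 / (1 + 30.200 + 0.81283) = 1/32.012 = 0.03124
[CO3²⁻] = α₂ × DIC = 0.03124 × 2.21 = 0.0690 mmol/kg

[CO3²⁻] = 0.0690 mmol/kg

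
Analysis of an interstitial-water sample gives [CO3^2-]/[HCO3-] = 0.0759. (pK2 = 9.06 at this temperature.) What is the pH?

pH = 7.94

From K2 = [H⁺][CO3^2-]/[HCO3-]:  pH = pK2 + log₁₀([CO3^2-]/[HCO3-])
log₁₀(0.0759) = -1.120
pH = 9.06 + (-1.120) = 7.94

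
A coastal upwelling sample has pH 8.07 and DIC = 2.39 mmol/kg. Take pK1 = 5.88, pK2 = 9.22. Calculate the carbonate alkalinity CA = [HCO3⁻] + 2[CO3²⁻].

CA = 2.53 mmol/kg

CA = [HCO3⁻] + 2[CO3²⁻] = (α₁ + 2α₂)·DIC
At pH 8.07: [H⁺]/K1 = 10^-2.19 = 0.0064565, K2/[H⁺] = 10^-1.15 = 0.070795
α₁ = 1/(1 + 0.0064565 + 0.070795) = 1/1.0773 = 0.9283; α₂ = α₁·K2/[H⁺] = 0.06572
α₁ + 2α₂ = 1.0597
CA = 1.0597 × 2.39 = 2.53 mmol/kg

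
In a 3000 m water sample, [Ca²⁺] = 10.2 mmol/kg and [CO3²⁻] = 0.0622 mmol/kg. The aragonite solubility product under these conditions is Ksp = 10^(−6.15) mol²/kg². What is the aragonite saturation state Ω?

Ksp = 10^(−6.15) = 7.079×10^-7
Ω = [Ca²⁺][CO3²⁻]/Ksp = (10.2×10^-3)(0.0622×10^-3) / 7.079×10^-7 = 0.896

Ω = 0.896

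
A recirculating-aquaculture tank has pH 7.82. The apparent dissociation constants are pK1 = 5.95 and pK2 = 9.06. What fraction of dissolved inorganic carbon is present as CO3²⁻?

α₂ = 0.0537

α₂ = 1 / (1 + [H⁺]/K2 + [H⁺]²/(K1K2)) = 1 / (1 + 10^+1.24 + 10^-0.63)
   = 1 / (1 + 17.378 + 0.23442) = 1/18.612 = 0.05373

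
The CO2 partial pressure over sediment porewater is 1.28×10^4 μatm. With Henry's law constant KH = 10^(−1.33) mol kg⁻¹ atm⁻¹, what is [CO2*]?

KH = 10^(−1.33) = 4.677×10^-2 mol kg⁻¹ atm⁻¹
[CO2*] = KH · pCO2 = 4.677×10^-2 × 1.28×10^4×10^-6 atm = 5.99×10^-4 mol/kg

[CO2*] = 599 μmol/kg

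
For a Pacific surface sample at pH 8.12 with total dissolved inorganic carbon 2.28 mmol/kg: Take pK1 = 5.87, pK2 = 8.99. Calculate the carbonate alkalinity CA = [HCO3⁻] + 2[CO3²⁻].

CA = [HCO3⁻] + 2[CO3²⁻] = (α₁ + 2α₂)·DIC
At pH 8.12: [H⁺]/K1 = 10^-2.25 = 0.0056234, K2/[H⁺] = 10^-0.87 = 0.13490
α₁ = 1/(1 + 0.0056234 + 0.13490) = 1/1.1405 = 0.8768; α₂ = α₁·K2/[H⁺] = 0.1183
α₁ + 2α₂ = 1.1133
CA = 1.1133 × 2.28 = 2.54 mmol/kg

CA = 2.54 mmol/kg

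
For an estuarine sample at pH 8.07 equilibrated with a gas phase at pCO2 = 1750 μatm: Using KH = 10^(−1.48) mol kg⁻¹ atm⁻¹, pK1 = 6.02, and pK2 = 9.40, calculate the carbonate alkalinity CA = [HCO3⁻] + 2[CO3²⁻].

[CO2*] = KH · pCO2 = 10^(−1.48) × 1750×10^-6 = 5.795×10^-5 mol/kg
α₀ = 1/(1 + K1/[H⁺] + K1K2/[H⁺]²) = 1/(1 + 10^+2.05 + 10^+0.72) = 0.008442
DIC = [CO2*]/α₀ = 5.795×10^-5 / 0.008442 = 6.864 mmol/kg
CA = (α₁ + 2α₂)·DIC = (0.9473 + 2×0.04431) × 6.864 = 7.11 mmol/kg

CA = 7.11 mmol/kg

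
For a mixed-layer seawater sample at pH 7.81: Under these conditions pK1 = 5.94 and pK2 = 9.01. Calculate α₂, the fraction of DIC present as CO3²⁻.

α₂ = 0.0586

α₂ = 1 / (1 + [H⁺]/K2 + [H⁺]²/(K1K2)) = 1 / (1 + 10^+1.20 + 10^-0.67)
   = 1 / (1 + 15.849 + 0.21380) = 1/17.063 = 0.05861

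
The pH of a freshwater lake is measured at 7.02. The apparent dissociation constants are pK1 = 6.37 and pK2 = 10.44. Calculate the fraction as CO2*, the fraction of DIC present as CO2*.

α₀ = 1 / (1 + K1/[H⁺] + K1K2/[H⁺]²) = 1 / (1 + 10^+0.65 + 10^-2.77)
   = 1 / (1 + 4.4668 + 0.0016982) = 1/5.4685 = 0.1829

α₀ = 0.183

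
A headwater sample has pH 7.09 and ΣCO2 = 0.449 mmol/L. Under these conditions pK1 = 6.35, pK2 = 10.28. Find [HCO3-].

[HCO3⁻] = 0.380 mmol/L

α₁ = 1 / (1 + [H⁺]/K1 + K2/[H⁺]) = 1 / (1 + 10^-0.74 + 10^-3.19)
   = 1 / (1 + 0.18197 + 0.00064565) = 1/1.1826 = 0.8456
[HCO3⁻] = α₁ × DIC = 0.8456 × 0.449 = 0.380 mmol/L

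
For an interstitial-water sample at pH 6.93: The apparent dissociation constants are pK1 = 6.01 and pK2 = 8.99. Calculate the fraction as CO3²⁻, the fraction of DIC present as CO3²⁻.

α₂ = 1 / (1 + [H⁺]/K2 + [H⁺]²/(K1K2)) = 1 / (1 + 10^+2.06 + 10^+1.14)
   = 1 / (1 + 114.82 + 13.804) = 1/129.62 = 0.007715

α₂ = 0.00771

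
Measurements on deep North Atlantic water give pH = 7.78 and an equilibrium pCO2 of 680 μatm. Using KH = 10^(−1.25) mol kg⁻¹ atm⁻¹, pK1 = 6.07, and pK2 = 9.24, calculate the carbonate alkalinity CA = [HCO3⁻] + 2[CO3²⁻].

CA = 2.10 mmol/kg

[CO2*] = KH · pCO2 = 10^(−1.25) × 680×10^-6 = 3.824×10^-5 mol/kg
α₀ = 1/(1 + K1/[H⁺] + K1K2/[H⁺]²) = 1/(1 + 10^+1.71 + 10^+0.25) = 0.01850
DIC = [CO2*]/α₀ = 3.824×10^-5 / 0.01850 = 2.067 mmol/kg
CA = (α₁ + 2α₂)·DIC = (0.9486 + 2×0.03289) × 2.067 = 2.10 mmol/kg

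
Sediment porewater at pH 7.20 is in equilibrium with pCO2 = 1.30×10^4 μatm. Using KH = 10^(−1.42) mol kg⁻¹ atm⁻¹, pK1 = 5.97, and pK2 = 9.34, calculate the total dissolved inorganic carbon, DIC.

DIC = 8.95 mmol/kg

[CO2*] = KH · pCO2 = 10^(−1.42) × 1.30×10^4×10^-6 = 4.942×10^-4 mol/kg
α₀ = 1/(1 + K1/[H⁺] + K1K2/[H⁺]²) = 1/(1 + 10^+1.23 + 10^-0.91) = 0.05523
DIC = [CO2*]/α₀ = 4.942×10^-4 / 0.05523 = 8.95 mmol/kg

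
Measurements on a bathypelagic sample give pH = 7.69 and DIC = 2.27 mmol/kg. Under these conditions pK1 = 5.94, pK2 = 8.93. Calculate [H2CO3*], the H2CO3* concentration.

[CO2*] = 0.0375 mmol/kg

α₀ = 1 / (1 + K1/[H⁺] + K1K2/[H⁺]²) = 1 / (1 + 10^+1.75 + 10^+0.51)
   = 1 / (1 + 56.234 + 3.2359) = 1/60.470 = 0.01654
[CO2*] = α₀ × DIC = 0.01654 × 2.27 = 0.0375 mmol/kg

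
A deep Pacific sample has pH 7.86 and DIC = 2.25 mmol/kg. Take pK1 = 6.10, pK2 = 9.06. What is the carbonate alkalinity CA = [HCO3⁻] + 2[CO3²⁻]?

CA = 2.35 mmol/kg

CA = [HCO3⁻] + 2[CO3²⁻] = (α₁ + 2α₂)·DIC
At pH 7.86: [H⁺]/K1 = 10^-1.76 = 0.017378, K2/[H⁺] = 10^-1.20 = 0.063096
α₁ = 1/(1 + 0.017378 + 0.063096) = 1/1.0805 = 0.9255; α₂ = α₁·K2/[H⁺] = 0.05840
α₁ + 2α₂ = 1.0423
CA = 1.0423 × 2.25 = 2.35 mmol/kg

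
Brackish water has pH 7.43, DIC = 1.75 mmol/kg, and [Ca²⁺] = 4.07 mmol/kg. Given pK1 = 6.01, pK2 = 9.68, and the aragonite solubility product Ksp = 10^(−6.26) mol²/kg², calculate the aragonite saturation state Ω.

Ω = 0.0698

α₂ = 1 / (1 + [H⁺]/K2 + [H⁺]²/(K1K2)) = 1 / (1 + 10^+2.25 + 10^+0.83)
   = 1 / (1 + 177.83 + 6.7608) = 1/185.59 = 0.005388
[CO3²⁻] = α₂ × DIC = 0.005388 × 1.75 = 0.009429 mmol/kg = 9.429 μmol/kg
Ksp = 10^(−6.26) = 5.495×10^-7
Ω = [Ca²⁺][CO3²⁻]/Ksp = (4.07×10^-3)(9.429×10^-6) / 5.495×10^-7 = 0.0698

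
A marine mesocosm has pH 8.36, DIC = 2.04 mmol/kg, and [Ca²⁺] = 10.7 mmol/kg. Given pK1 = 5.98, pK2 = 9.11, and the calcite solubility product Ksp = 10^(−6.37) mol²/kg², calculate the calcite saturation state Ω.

Ω = 7.70

α₂ = 1 / (1 + [H⁺]/K2 + [H⁺]²/(K1K2)) = 1 / (1 + 10^+0.75 + 10^-1.63)
   = 1 / (1 + 5.6234 + 0.023442) = 1/6.6469 = 0.1504
[CO3²⁻] = α₂ × DIC = 0.1504 × 2.04 = 0.3069 mmol/kg
Ksp = 10^(−6.37) = 4.266×10^-7
Ω = [Ca²⁺][CO3²⁻]/Ksp = (10.7×10^-3)(3.069×10^-4) / 4.266×10^-7 = 7.70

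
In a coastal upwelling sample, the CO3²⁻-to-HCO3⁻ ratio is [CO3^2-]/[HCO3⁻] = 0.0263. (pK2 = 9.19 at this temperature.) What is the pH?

From K2 = [H⁺][CO3^2-]/[HCO3⁻]:  pH = pK2 + log₁₀([CO3^2-]/[HCO3⁻])
log₁₀(0.0263) = -1.580
pH = 9.19 + (-1.580) = 7.61

pH = 7.61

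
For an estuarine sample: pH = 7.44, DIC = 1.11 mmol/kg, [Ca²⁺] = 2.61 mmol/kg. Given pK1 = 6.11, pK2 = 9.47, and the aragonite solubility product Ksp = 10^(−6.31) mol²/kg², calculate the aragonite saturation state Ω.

Ω = 0.0523

α₂ = 1 / (1 + [H⁺]/K2 + [H⁺]²/(K1K2)) = 1 / (1 + 10^+2.03 + 10^+0.70)
   = 1 / (1 + 107.15 + 5.0119) = 1/113.16 = 0.008837
[CO3²⁻] = α₂ × DIC = 0.008837 × 1.11 = 0.009809 mmol/kg = 9.809 μmol/kg
Ksp = 10^(−6.31) = 4.898×10^-7
Ω = [Ca²⁺][CO3²⁻]/Ksp = (2.61×10^-3)(9.809×10^-6) / 4.898×10^-7 = 0.0523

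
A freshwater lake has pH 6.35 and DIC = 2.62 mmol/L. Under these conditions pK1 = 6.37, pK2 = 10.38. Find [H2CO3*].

α₀ = 1 / (1 + K1/[H⁺] + K1K2/[H⁺]²) = 1 / (1 + 10^-0.02 + 10^-4.05)
   = 1 / (1 + 0.95499 + 8.9125×10^-5) = 1/1.9551 = 0.5115
[CO2*] = α₀ × DIC = 0.5115 × 2.62 = 1.34 mmol/L

[CO2*] = 1.34 mmol/L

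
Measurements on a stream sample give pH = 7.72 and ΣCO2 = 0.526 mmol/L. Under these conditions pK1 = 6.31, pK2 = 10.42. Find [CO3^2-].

[CO3²⁻] = 1.01 μmol/L

α₂ = 1 / (1 + [H⁺]/K2 + [H⁺]²/(K1K2)) = 1 / (1 + 10^+2.70 + 10^+1.29)
   = 1 / (1 + 501.19 + 19.498) = 1/521.69 = 0.001917
[CO3²⁻] = α₂ × DIC = 0.001917 × 0.526 = 0.00101 mmol/L = 1.01 μmol/L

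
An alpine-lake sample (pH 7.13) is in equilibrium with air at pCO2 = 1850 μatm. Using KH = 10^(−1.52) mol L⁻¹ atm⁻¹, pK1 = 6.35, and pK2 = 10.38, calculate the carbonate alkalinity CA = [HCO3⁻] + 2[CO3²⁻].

[CO2*] = KH · pCO2 = 10^(−1.52) × 1850×10^-6 = 5.587×10^-5 mol/L
α₀ = 1/(1 + K1/[H⁺] + K1K2/[H⁺]²) = 1/(1 + 10^+0.78 + 10^-2.47) = 0.1423
DIC = [CO2*]/α₀ = 5.587×10^-5 / 0.1423 = 0.3927 mmol/L
CA = (α₁ + 2α₂)·DIC = (0.8572 + 2×0.0004821) × 0.3927 = 0.337 mmol/L

CA = 0.337 mmol/L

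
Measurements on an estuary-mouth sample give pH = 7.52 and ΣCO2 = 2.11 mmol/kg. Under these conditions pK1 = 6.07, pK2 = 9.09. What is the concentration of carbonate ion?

[CO3²⁻] = 0.0535 mmol/kg

α₂ = 1 / (1 + [H⁺]/K2 + [H⁺]²/(K1K2)) = 1 / (1 + 10^+1.57 + 10^+0.12)
   = 1 / (1 + 37.154 + 1.3183) = 1/39.472 = 0.02533
[CO3²⁻] = α₂ × DIC = 0.02533 × 2.11 = 0.0535 mmol/kg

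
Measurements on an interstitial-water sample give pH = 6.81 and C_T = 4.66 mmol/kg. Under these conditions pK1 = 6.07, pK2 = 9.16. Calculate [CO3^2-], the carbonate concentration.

α₂ = 1 / (1 + [H⁺]/K2 + [H⁺]²/(K1K2)) = 1 / (1 + 10^+2.35 + 10^+1.61)
   = 1 / (1 + 223.87 + 40.738) = 1/265.61 = 0.003765
[CO3²⁻] = α₂ × DIC = 0.003765 × 4.66 = 0.0175 mmol/kg = 17.5 μmol/kg

[CO3²⁻] = 17.5 μmol/kg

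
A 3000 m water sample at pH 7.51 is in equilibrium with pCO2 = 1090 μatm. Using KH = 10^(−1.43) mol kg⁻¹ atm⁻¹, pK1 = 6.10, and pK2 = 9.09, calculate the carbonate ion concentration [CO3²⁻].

[CO3²⁻] = 0.0274 mmol/kg

[CO2*] = KH · pCO2 = 10^(−1.43) × 1090×10^-6 = 4.050×10^-5 mol/kg
α₀ = 1/(1 + K1/[H⁺] + K1K2/[H⁺]²) = 1/(1 + 10^+1.41 + 10^-0.17) = 0.03652
DIC = [CO2*]/α₀ = 4.050×10^-5 / 0.03652 = 1.109 mmol/kg
[CO3²⁻] = α₂·DIC; α₂ = 0.02469, so [CO3²⁻] = 0.02469 × 1.109 = 0.0274 mmol/kg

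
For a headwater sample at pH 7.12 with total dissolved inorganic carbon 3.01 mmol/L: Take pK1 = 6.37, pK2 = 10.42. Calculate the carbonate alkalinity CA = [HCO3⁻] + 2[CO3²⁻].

CA = 2.56 mmol/L

CA = [HCO3⁻] + 2[CO3²⁻] = (α₁ + 2α₂)·DIC
At pH 7.12: [H⁺]/K1 = 10^-0.75 = 0.17783, K2/[H⁺] = 10^-3.30 = 0.00050119
α₁ = 1/(1 + 0.17783 + 0.00050119) = 1/1.1783 = 0.8487; α₂ = α₁·K2/[H⁺] = 0.0004253
α₁ + 2α₂ = 0.8495
CA = 0.8495 × 3.01 = 2.56 mmol/L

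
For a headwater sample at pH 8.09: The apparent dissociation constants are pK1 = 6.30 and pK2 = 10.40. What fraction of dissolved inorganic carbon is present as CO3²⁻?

α₂ = 0.00480

α₂ = 1 / (1 + [H⁺]/K2 + [H⁺]²/(K1K2)) = 1 / (1 + 10^+2.31 + 10^+0.52)
   = 1 / (1 + 204.17 + 3.3113) = 1/208.49 = 0.004797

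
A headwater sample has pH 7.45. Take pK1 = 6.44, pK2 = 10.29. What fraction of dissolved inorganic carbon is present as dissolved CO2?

α₀ = 0.0889

α₀ = 1 / (1 + K1/[H⁺] + K1K2/[H⁺]²) = 1 / (1 + 10^+1.01 + 10^-1.83)
   = 1 / (1 + 10.233 + 0.014791) = 1/11.248 = 0.08891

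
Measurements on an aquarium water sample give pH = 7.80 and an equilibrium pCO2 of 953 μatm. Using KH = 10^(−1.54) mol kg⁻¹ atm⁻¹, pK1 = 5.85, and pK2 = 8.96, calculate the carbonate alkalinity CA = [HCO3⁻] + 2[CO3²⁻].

[CO2*] = KH · pCO2 = 10^(−1.54) × 953×10^-6 = 2.748×10^-5 mol/kg
α₀ = 1/(1 + K1/[H⁺] + K1K2/[H⁺]²) = 1/(1 + 10^+1.95 + 10^+0.79) = 0.01039
DIC = [CO2*]/α₀ = 2.748×10^-5 / 0.01039 = 2.647 mmol/kg
CA = (α₁ + 2α₂)·DIC = (0.9256 + 2×0.06403) × 2.647 = 2.79 mmol/kg

CA = 2.79 mmol/kg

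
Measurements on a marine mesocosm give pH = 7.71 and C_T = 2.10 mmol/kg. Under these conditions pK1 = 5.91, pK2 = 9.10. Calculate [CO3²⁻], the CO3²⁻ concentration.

[CO3²⁻] = 0.0810 mmol/kg

α₂ = 1 / (1 + [H⁺]/K2 + [H⁺]²/(K1K2)) = 1 / (1 + 10^+1.39 + 10^-0.41)
   = 1 / (1 + 24.547 + 0.38905) = 1/25.936 = 0.03856
[CO3²⁻] = α₂ × DIC = 0.03856 × 2.10 = 0.0810 mmol/kg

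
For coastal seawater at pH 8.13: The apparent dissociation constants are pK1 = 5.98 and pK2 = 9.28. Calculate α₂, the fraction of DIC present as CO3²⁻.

α₂ = 1 / (1 + [H⁺]/K2 + [H⁺]²/(K1K2)) = 1 / (1 + 10^+1.15 + 10^-1.00)
   = 1 / (1 + 14.125 + 0.10000) = 1/15.225 = 0.06568

α₂ = 0.0657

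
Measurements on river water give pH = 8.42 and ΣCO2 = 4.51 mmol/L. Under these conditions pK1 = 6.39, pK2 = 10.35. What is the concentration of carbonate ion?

[CO3²⁻] = 0.0519 mmol/L

α₂ = 1 / (1 + [H⁺]/K2 + [H⁺]²/(K1K2)) = 1 / (1 + 10^+1.93 + 10^-0.10)
   = 1 / (1 + 85.114 + 0.79433) = 1/86.908 = 0.01151
[CO3²⁻] = α₂ × DIC = 0.01151 × 4.51 = 0.0519 mmol/L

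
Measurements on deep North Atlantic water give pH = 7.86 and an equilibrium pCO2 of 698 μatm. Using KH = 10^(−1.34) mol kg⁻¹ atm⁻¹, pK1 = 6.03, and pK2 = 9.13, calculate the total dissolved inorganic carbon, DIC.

[CO2*] = KH · pCO2 = 10^(−1.34) × 698×10^-6 = 3.190×10^-5 mol/kg
α₀ = 1/(1 + K1/[H⁺] + K1K2/[H⁺]²) = 1/(1 + 10^+1.83 + 10^+0.56) = 0.01384
DIC = [CO2*]/α₀ = 3.190×10^-5 / 0.01384 = 2.30 mmol/kg

DIC = 2.30 mmol/kg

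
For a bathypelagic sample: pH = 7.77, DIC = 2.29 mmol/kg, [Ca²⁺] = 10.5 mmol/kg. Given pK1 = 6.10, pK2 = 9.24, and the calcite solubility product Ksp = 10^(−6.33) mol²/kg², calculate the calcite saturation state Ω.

α₂ = 1 / (1 + [H⁺]/K2 + [H⁺]²/(K1K2)) = 1 / (1 + 10^+1.47 + 10^-0.20)
   = 1 / (1 + 29.512 + 0.63096) = 1/31.143 = 0.03211
[CO3²⁻] = α₂ × DIC = 0.03211 × 2.29 = 0.07353 mmol/kg
Ksp = 10^(−6.33) = 4.677×10^-7
Ω = [Ca²⁺][CO3²⁻]/Ksp = (10.5×10^-3)(7.353×10^-5) / 4.677×10^-7 = 1.65

Ω = 1.65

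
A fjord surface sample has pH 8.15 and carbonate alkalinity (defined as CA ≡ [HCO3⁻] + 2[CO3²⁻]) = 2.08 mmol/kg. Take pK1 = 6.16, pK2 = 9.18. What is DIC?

CA = [HCO3⁻] + 2[CO3²⁻] = (α₁ + 2α₂)·DIC
At pH 8.15: [H⁺]/K1 = 10^-1.99 = 0.010233, K2/[H⁺] = 10^-1.03 = 0.093325
α₁ = 1/(1 + 0.010233 + 0.093325) = 1/1.1036 = 0.9062; α₂ = α₁·K2/[H⁺] = 0.08457
α₁ + 2α₂ = 1.0753
DIC = CA / (α₁ + 2α₂) = 2.08 / 1.0753 = 1.93 mmol/kg

DIC = 1.93 mmol/kg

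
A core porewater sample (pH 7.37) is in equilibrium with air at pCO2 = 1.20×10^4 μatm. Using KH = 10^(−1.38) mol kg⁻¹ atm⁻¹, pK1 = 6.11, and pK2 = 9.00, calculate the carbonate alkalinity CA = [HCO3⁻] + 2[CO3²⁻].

CA = 9.53 mmol/kg

[CO2*] = KH · pCO2 = 10^(−1.38) × 1.20×10^4×10^-6 = 5.002×10^-4 mol/kg
α₀ = 1/(1 + K1/[H⁺] + K1K2/[H⁺]²) = 1/(1 + 10^+1.26 + 10^-0.37) = 0.05096
DIC = [CO2*]/α₀ = 5.002×10^-4 / 0.05096 = 9.817 mmol/kg
CA = (α₁ + 2α₂)·DIC = (0.9273 + 2×0.02174) × 9.817 = 9.53 mmol/kg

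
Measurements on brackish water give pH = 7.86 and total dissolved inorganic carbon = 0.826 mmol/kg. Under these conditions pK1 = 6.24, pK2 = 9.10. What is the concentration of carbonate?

α₂ = 1 / (1 + [H⁺]/K2 + [H⁺]²/(K1K2)) = 1 / (1 + 10^+1.24 + 10^-0.38)
   = 1 / (1 + 17.378 + 0.41687) = 1/18.795 = 0.05321
[CO3²⁻] = α₂ × DIC = 0.05321 × 0.826 = 0.0439 mmol/kg

[CO3²⁻] = 0.0439 mmol/kg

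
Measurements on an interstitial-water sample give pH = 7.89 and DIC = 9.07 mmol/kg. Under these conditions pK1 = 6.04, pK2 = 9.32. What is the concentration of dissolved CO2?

α₀ = 1 / (1 + K1/[H⁺] + K1K2/[H⁺]²) = 1 / (1 + 10^+1.85 + 10^+0.42)
   = 1 / (1 + 70.795 + 2.6303) = 1/74.425 = 0.01344
[CO2*] = α₀ × DIC = 0.01344 × 9.07 = 0.122 mmol/kg

[CO2*] = 0.122 mmol/kg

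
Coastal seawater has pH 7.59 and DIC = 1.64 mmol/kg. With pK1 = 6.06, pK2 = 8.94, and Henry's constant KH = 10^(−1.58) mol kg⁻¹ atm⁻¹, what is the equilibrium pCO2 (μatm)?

α₀ = 1 / (1 + K1/[H⁺] + K1K2/[H⁺]²) = 1 / (1 + 10^+1.53 + 10^+0.18)
   = 1 / (1 + 33.884 + 1.5136) = 1/36.398 = 0.02747
[CO2*] = α₀ × DIC = 0.02747 × 1.64 = 0.04506 mmol/kg
pCO2 = [CO2*]/KH = 4.506×10^-5 / 2.630×10^-2 = 1710 μatm

pCO2 = 1710 μatm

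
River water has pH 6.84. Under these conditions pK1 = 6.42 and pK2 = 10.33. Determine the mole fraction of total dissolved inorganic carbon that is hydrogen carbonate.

α₁ = 0.724

α₁ = 1 / (1 + [H⁺]/K1 + K2/[H⁺]) = 1 / (1 + 10^-0.42 + 10^-3.49)
   = 1 / (1 + 0.38019 + 0.00032359) = 1/1.3805 = 0.7244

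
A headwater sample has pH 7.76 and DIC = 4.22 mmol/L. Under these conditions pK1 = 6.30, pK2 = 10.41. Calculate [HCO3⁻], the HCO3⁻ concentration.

α₁ = 1 / (1 + [H⁺]/K1 + K2/[H⁺]) = 1 / (1 + 10^-1.46 + 10^-2.65)
   = 1 / (1 + 0.034674 + 0.0022387) = 1/1.0369 = 0.9644
[HCO3⁻] = α₁ × DIC = 0.9644 × 4.22 = 4.07 mmol/L

[HCO3⁻] = 4.07 mmol/L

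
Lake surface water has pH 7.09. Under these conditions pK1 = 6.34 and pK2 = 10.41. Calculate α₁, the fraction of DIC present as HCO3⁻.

α₁ = 0.849

α₁ = 1 / (1 + [H⁺]/K1 + K2/[H⁺]) = 1 / (1 + 10^-0.75 + 10^-3.32)
   = 1 / (1 + 0.17783 + 0.00047863) = 1/1.1783 = 0.8487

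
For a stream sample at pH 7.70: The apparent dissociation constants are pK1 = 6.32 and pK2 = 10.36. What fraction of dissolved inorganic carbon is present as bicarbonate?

α₁ = 1 / (1 + [H⁺]/K1 + K2/[H⁺]) = 1 / (1 + 10^-1.38 + 10^-2.66)
   = 1 / (1 + 0.041687 + 0.0021878) = 1/1.0439 = 0.9580

α₁ = 0.958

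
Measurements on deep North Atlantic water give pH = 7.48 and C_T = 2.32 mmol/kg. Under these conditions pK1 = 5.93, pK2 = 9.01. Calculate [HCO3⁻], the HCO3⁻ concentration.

α₁ = 1 / (1 + [H⁺]/K1 + K2/[H⁺]) = 1 / (1 + 10^-1.55 + 10^-1.53)
   = 1 / (1 + 0.028184 + 0.029512) = 1/1.0577 = 0.9455
[HCO3⁻] = α₁ × DIC = 0.9455 × 2.32 = 2.19 mmol/kg

[HCO3⁻] = 2.19 mmol/kg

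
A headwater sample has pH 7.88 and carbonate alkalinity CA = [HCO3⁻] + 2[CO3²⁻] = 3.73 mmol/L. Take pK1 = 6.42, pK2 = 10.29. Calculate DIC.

CA = [HCO3⁻] + 2[CO3²⁻] = (α₁ + 2α₂)·DIC
At pH 7.88: [H⁺]/K1 = 10^-1.46 = 0.034674, K2/[H⁺] = 10^-2.41 = 0.0038905
α₁ = 1/(1 + 0.034674 + 0.0038905) = 1/1.0386 = 0.9629; α₂ = α₁·K2/[H⁺] = 0.003746
α₁ + 2α₂ = 0.9704
DIC = CA / (α₁ + 2α₂) = 3.73 / 0.9704 = 3.84 mmol/L

DIC = 3.84 mmol/L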